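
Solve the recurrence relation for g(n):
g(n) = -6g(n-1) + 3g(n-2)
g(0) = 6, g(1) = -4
Characteristic equation: x² + 6x - 3 = 0.
Discriminant Δ = (-6)² + 4·(3) = 48.
Roots r₁,₂ = (-6 ± √48)/2, so r₁ = -3 + 2 \sqrt{3}, r₂ = - 2 \sqrt{3} - 3.
General solution: g(n) = A·r₁^n + B·r₂^n.
From the initial conditions, A + B = 6 and r₁A + r₂B = -4.
Since r₁ - r₂ = √48: A = (-4 - (6)r₂)/√48 = \frac{7 \sqrt{3}}{6} + 3, and B = 6 - A = 3 - \frac{7 \sqrt{3}}{6}.
So g(n) = \left(\frac{7 \sqrt{3}}{6} + 3\right)\left(-3 + 2 \sqrt{3}\right)^n + \left(3 - \frac{7 \sqrt{3}}{6}\right)\left(- 2 \sqrt{3} - 3\right)^n.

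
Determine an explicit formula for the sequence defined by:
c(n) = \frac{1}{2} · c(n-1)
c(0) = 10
Pure geometric recurrence with ratio \frac{1}{2}.
By induction c(n) = c(0) · (\frac{1}{2})^n = 10 \cdot 2^{- n}.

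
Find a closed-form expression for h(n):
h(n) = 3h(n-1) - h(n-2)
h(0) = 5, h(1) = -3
Characteristic equation: x² - 3x + 1 = 0.
Discriminant Δ = (3)² + 4·(-1) = 5.
Roots r₁,₂ = (3 ± √5)/2, so r₁ = \frac{\sqrt{5}}{2} + \frac{3}{2}, r₂ = \frac{3}{2} - \frac{\sqrt{5}}{2}.
General solution: h(n) = A·r₁^n + B·r₂^n.
From the initial conditions, A + B = 5 and r₁A + r₂B = -3.
Since r₁ - r₂ = √5: A = (-3 - (5)r₂)/√5 = \frac{5}{2} - \frac{21 \sqrt{5}}{10}, and B = 5 - A = \frac{5}{2} + \frac{21 \sqrt{5}}{10}.
So h(n) = \left(\frac{5}{2} - \frac{21 \sqrt{5}}{10}\right)\left(\frac{\sqrt{5}}{2} + \frac{3}{2}\right)^n + \left(\frac{5}{2} + \frac{21 \sqrt{5}}{10}\right)\left(\frac{3}{2} - \frac{\sqrt{5}}{2}\right)^n.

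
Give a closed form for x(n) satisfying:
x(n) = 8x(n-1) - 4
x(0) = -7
First-order linear non-homogeneous.
Homogeneous solution: x_h(n) = A·(8)^n.
Try constant particular solution x_p = K: K = 8K - 4 ⇒ K = \frac{4}{7}.
General: x(n) = A·(8)^n + \frac{4}{7}.
Apply x(0) = -7: A + \frac{4}{7} = -7 ⇒ A = - \frac{53}{7}.
So x(n) = \frac{4}{7} - \frac{53 \cdot 8^{n}}{7}.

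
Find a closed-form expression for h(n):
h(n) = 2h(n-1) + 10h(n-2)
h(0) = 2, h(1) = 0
Characteristic equation: x² - 2x - 10 = 0.
Discriminant Δ = (2)² + 4·(10) = 44.
Roots r₁,₂ = (2 ± √44)/2, so r₁ = 1 + \sqrt{11}, r₂ = 1 - \sqrt{11}.
General solution: h(n) = A·r₁^n + B·r₂^n.
From the initial conditions, A + B = 2 and r₁A + r₂B = 0.
Since r₁ - r₂ = √44: A = (0 - (2)r₂)/√44 = 1 - \frac{\sqrt{11}}{11}, and B = 2 - A = \frac{\sqrt{11}}{11} + 1.
So h(n) = \left(1 - \frac{\sqrt{11}}{11}\right)\left(1 + \sqrt{11}\right)^n + \left(\frac{\sqrt{11}}{11} + 1\right)\left(1 - \sqrt{11}\right)^n.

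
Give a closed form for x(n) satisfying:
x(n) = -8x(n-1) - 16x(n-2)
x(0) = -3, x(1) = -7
Characteristic equation: x² + 8x + 16 = 0, which is (x - (-4))².
Repeated root r = -4.
General solution: x(n) = (A + Bn)·(-4)^n.
From x(0) = -3: A = -3.
From x(1) = -7: (A + B)·(-4) = -7 ⇒ B = \frac{19}{4}.
So x(n) = \left(\frac{19 n}{4} - 3\right) \cdot (-4)^n.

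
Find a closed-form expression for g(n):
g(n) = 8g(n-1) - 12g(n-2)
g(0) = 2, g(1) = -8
Characteristic equation: x² - 8x + 12 = 0, which factors as (x - (6))(x - (2)) = 0.
Roots r₁ = 6, r₂ = 2 (distinct).
General solution: g(n) = A·(6)^n + B·(2)^n.
From g(0) = 2: A + B = 2.
From g(1) = -8: 6A + 2B = -8.
Solving: A = -3, B = 5.
So g(n) = 5 \cdot 2^{n} - 3 \cdot 6^{n}.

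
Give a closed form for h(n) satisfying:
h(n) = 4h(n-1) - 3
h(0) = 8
First-order linear non-homogeneous.
Homogeneous solution: h_h(n) = A·(4)^n.
Try constant particular solution h_p = K: K = 4K - 3 ⇒ K = 1.
General: h(n) = A·(4)^n + 1.
Apply h(0) = 8: A + 1 = 8 ⇒ A = 7.
So h(n) = 7 \cdot 4^{n} + 1.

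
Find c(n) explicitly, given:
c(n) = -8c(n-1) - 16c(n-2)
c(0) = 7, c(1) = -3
Characteristic equation: x² + 8x + 16 = 0, which is (x - (-4))².
Repeated root r = -4.
General solution: c(n) = (A + Bn)·(-4)^n.
From c(0) = 7: A = 7.
From c(1) = -3: (A + B)·(-4) = -3 ⇒ B = - \frac{25}{4}.
So c(n) = \left(7 - \frac{25 n}{4}\right) \cdot (-4)^n.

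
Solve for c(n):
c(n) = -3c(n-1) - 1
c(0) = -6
First-order linear non-homogeneous.
Homogeneous solution: c_h(n) = A·(-3)^n.
Try constant particular solution c_p = K: K = -3K - 1 ⇒ K = - \frac{1}{4}.
General: c(n) = A·(-3)^n - \frac{1}{4}.
Apply c(0) = -6: A - \frac{1}{4} = -6 ⇒ A = - \frac{23}{4}.
So c(n) = - \frac{23 \left(-3\right)^{n}}{4} - \frac{1}{4}.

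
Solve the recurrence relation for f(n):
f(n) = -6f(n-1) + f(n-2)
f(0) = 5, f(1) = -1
Characteristic equation: x² + 6x - 1 = 0.
Discriminant Δ = (-6)² + 4·(1) = 40.
Roots r₁,₂ = (-6 ± √40)/2, so r₁ = -3 + \sqrt{10}, r₂ = - \sqrt{10} - 3.
General solution: f(n) = A·r₁^n + B·r₂^n.
From the initial conditions, A + B = 5 and r₁A + r₂B = -1.
Since r₁ - r₂ = √40: A = (-1 - (5)r₂)/√40 = \frac{7 \sqrt{10}}{10} + \frac{5}{2}, and B = 5 - A = \frac{5}{2} - \frac{7 \sqrt{10}}{10}.
So f(n) = \left(\frac{7 \sqrt{10}}{10} + \frac{5}{2}\right)\left(-3 + \sqrt{10}\right)^n + \left(\frac{5}{2} - \frac{7 \sqrt{10}}{10}\right)\left(- \sqrt{10} - 3\right)^n.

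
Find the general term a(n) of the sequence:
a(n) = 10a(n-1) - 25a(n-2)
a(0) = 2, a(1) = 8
Characteristic equation: x² - 10x + 25 = 0, which is (x - (5))².
Repeated root r = 5.
General solution: a(n) = (A + Bn)·(5)^n.
From a(0) = 2: A = 2.
From a(1) = 8: (A + B)·(5) = 8 ⇒ B = - \frac{2}{5}.
So a(n) = \left(2 - \frac{2 n}{5}\right) \cdot (5)^n.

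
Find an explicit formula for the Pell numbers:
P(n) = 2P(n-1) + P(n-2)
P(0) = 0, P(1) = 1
This is the Pell sequence.
Characteristic equation: x² - 2x - 1 = 0; roots r₁ = 1 + \sqrt{2}, r₂ = 1 - \sqrt{2}.
General: P(n) = A·r₁^n + B·r₂^n. Solving with P(0)=0, P(1)=1 gives A = \frac{\sqrt{2}}{4}, B = - \frac{\sqrt{2}}{4}.
So P(n) = \frac{\sqrt{2} \left(- \left(1 - \sqrt{2}\right)^{n} + \left(1 + \sqrt{2}\right)^{n}\right)}{4}.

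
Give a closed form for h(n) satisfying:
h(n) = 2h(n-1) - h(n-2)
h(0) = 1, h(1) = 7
Characteristic equation: x² - 2x + 1 = 0, which is (x - (1))².
Repeated root r = 1.
General solution: h(n) = (A + Bn)·(1)^n.
From h(0) = 1: A = 1.
From h(1) = 7: (A + B)·(1) = 7 ⇒ B = 6.
So h(n) = \left(6 n + 1\right) \cdot (1)^n.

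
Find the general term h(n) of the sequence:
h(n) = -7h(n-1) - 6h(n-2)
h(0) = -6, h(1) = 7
Characteristic equation: x² + 7x + 6 = 0, which factors as (x - (-6))(x - (-1)) = 0.
Roots r₁ = -6, r₂ = -1 (distinct).
General solution: h(n) = A·(-6)^n + B·(-1)^n.
From h(0) = -6: A + B = -6.
From h(1) = 7: -6A - B = 7.
Solving: A = - \frac{1}{5}, B = - \frac{29}{5}.
So h(n) = - \frac{29 \left(-1\right)^{n}}{5} - \frac{\left(-6\right)^{n}}{5}.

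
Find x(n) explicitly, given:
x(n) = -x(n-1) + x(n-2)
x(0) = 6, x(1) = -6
Characteristic equation: x² + x - 1 = 0.
Discriminant Δ = (-1)² + 4·(1) = 5.
Roots r₁,₂ = (-1 ± √5)/2, so r₁ = - \frac{1}{2} + \frac{\sqrt{5}}{2}, r₂ = - \frac{\sqrt{5}}{2} - \frac{1}{2}.
General solution: x(n) = A·r₁^n + B·r₂^n.
From the initial conditions, A + B = 6 and r₁A + r₂B = -6.
Since r₁ - r₂ = √5: A = (-6 - (6)r₂)/√5 = 3 - \frac{3 \sqrt{5}}{5}, and B = 6 - A = \frac{3 \sqrt{5}}{5} + 3.
So x(n) = \left(3 - \frac{3 \sqrt{5}}{5}\right)\left(- \frac{1}{2} + \frac{\sqrt{5}}{2}\right)^n + \left(\frac{3 \sqrt{5}}{5} + 3\right)\left(- \frac{\sqrt{5}}{2} - \frac{1}{2}\right)^n.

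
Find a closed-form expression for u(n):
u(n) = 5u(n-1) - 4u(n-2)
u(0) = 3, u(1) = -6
Characteristic equation: x² - 5x + 4 = 0, which factors as (x - (1))(x - (4)) = 0.
Roots r₁ = 1, r₂ = 4 (distinct).
General solution: u(n) = A·(1)^n + B·(4)^n.
From u(0) = 3: A + B = 3.
From u(1) = -6: A + 4B = -6.
Solving: A = 6, B = -3.
So u(n) = 6 - 3 \cdot 4^{n}.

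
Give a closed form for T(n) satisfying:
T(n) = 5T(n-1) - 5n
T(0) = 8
First-order linear with linear forcing.
Homogeneous solution: T_h(n) = A·(5)^n.
Try particular T_p(n) = pn + q. Substituting:
  pn + q = 5(p(n-1) + q) - 5n.
Matching the n-coefficient: p = 5p - 5 ⇒ p = \frac{5}{4}.
Matching constants: q = -5p + 5q ⇒ q = \frac{25}{16}.
General: T(n) = A·(5)^n + \frac{5 n}{4} + \frac{25}{16}.
Apply T(0) = 8: A + \frac{25}{16} = 8 ⇒ A = \frac{103}{16}.
So T(n) = \frac{103 \cdot 5^{n}}{16} + \frac{5 n}{4} + \frac{25}{16}.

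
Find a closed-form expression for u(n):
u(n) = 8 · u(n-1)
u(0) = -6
Pure geometric recurrence with ratio 8.
By induction u(n) = u(0) · (8)^n = - 6 \cdot 8^{n}.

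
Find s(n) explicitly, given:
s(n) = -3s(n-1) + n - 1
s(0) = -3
First-order linear with linear forcing.
Homogeneous solution: s_h(n) = A·(-3)^n.
Try particular s_p(n) = pn + q. Substituting:
  pn + q = -3(p(n-1) + q) + n - 1.
Matching the n-coefficient: p = -3p + 1 ⇒ p = \frac{1}{4}.
Matching constants: q = 3p - 3q - 1 ⇒ q = - \frac{1}{16}.
General: s(n) = A·(-3)^n + \frac{n}{4} - \frac{1}{16}.
Apply s(0) = -3: A - \frac{1}{16} = -3 ⇒ A = - \frac{47}{16}.
So s(n) = - \frac{47 \left(-3\right)^{n}}{16} + \frac{n}{4} - \frac{1}{16}.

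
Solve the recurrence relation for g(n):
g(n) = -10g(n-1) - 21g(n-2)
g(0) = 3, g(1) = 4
Characteristic equation: x² + 10x + 21 = 0, which factors as (x - (-7))(x - (-3)) = 0.
Roots r₁ = -7, r₂ = -3 (distinct).
General solution: g(n) = A·(-7)^n + B·(-3)^n.
From g(0) = 3: A + B = 3.
From g(1) = 4: -7A - 3B = 4.
Solving: A = - \frac{13}{4}, B = \frac{25}{4}.
So g(n) = \frac{25 \left(-3\right)^{n}}{4} - \frac{13 \left(-7\right)^{n}}{4}.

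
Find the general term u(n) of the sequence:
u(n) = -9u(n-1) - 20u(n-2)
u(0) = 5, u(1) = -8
Characteristic equation: x² + 9x + 20 = 0, which factors as (x - (-4))(x - (-5)) = 0.
Roots r₁ = -4, r₂ = -5 (distinct).
General solution: u(n) = A·(-4)^n + B·(-5)^n.
From u(0) = 5: A + B = 5.
From u(1) = -8: -4A - 5B = -8.
Solving: A = 17, B = -12.
So u(n) = 17 \left(-4\right)^{n} - 12 \left(-5\right)^{n}.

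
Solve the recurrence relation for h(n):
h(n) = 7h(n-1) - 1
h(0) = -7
First-order linear non-homogeneous.
Homogeneous solution: h_h(n) = A·(7)^n.
Try constant particular solution h_p = K: K = 7K - 1 ⇒ K = \frac{1}{6}.
General: h(n) = A·(7)^n + \frac{1}{6}.
Apply h(0) = -7: A + \frac{1}{6} = -7 ⇒ A = - \frac{43}{6}.
So h(n) = \frac{1}{6} - \frac{43 \cdot 7^{n}}{6}.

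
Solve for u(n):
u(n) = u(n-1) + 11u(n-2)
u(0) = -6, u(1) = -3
Characteristic equation: x² - x - 11 = 0.
Discriminant Δ = (1)² + 4·(11) = 45.
Roots r₁,₂ = (1 ± √45)/2, so r₁ = \frac{1}{2} + \frac{3 \sqrt{5}}{2}, r₂ = \frac{1}{2} - \frac{3 \sqrt{5}}{2}.
General solution: u(n) = A·r₁^n + B·r₂^n.
From the initial conditions, A + B = -6 and r₁A + r₂B = -3.
Since r₁ - r₂ = √45: A = (-3 - (-6)r₂)/√45 = -3, and B = -6 - A = -3.
So u(n) = \left(-3\right)\left(\frac{1}{2} + \frac{3 \sqrt{5}}{2}\right)^n + \left(-3\right)\left(\frac{1}{2} - \frac{3 \sqrt{5}}{2}\right)^n.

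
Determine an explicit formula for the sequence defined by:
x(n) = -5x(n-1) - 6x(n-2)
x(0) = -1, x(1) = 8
Characteristic equation: x² + 5x + 6 = 0, which factors as (x - (-2))(x - (-3)) = 0.
Roots r₁ = -2, r₂ = -3 (distinct).
General solution: x(n) = A·(-2)^n + B·(-3)^n.
From x(0) = -1: A + B = -1.
From x(1) = 8: -2A - 3B = 8.
Solving: A = 5, B = -6.
So x(n) = 5 \left(-2\right)^{n} - 6 \left(-3\right)^{n}.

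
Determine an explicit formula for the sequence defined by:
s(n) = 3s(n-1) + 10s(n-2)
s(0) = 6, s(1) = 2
Characteristic equation: x² - 3x - 10 = 0, which factors as (x - (5))(x - (-2)) = 0.
Roots r₁ = 5, r₂ = -2 (distinct).
General solution: s(n) = A·(5)^n + B·(-2)^n.
From s(0) = 6: A + B = 6.
From s(1) = 2: 5A - 2B = 2.
Solving: A = 2, B = 4.
So s(n) = 4 \left(-2\right)^{n} + 2 \cdot 5^{n}.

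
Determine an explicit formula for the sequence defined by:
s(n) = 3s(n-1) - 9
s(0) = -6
First-order linear non-homogeneous.
Homogeneous solution: s_h(n) = A·(3)^n.
Try constant particular solution s_p = K: K = 3K - 9 ⇒ K = \frac{9}{2}.
General: s(n) = A·(3)^n + \frac{9}{2}.
Apply s(0) = -6: A + \frac{9}{2} = -6 ⇒ A = - \frac{21}{2}.
So s(n) = \frac{9}{2} - \frac{21 \cdot 3^{n}}{2}.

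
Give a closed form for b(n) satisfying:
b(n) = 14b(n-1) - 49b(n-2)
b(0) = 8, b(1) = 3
Characteristic equation: x² - 14x + 49 = 0, which is (x - (7))².
Repeated root r = 7.
General solution: b(n) = (A + Bn)·(7)^n.
From b(0) = 8: A = 8.
From b(1) = 3: (A + B)·(7) = 3 ⇒ B = - \frac{53}{7}.
So b(n) = \left(8 - \frac{53 n}{7}\right) \cdot (7)^n.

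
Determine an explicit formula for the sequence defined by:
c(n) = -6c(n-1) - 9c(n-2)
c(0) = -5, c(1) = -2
Characteristic equation: x² + 6x + 9 = 0, which is (x - (-3))².
Repeated root r = -3.
General solution: c(n) = (A + Bn)·(-3)^n.
From c(0) = -5: A = -5.
From c(1) = -2: (A + B)·(-3) = -2 ⇒ B = \frac{17}{3}.
So c(n) = \left(\frac{17 n}{3} - 5\right) \cdot (-3)^n.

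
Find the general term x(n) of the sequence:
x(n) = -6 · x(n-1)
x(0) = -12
Pure geometric recurrence with ratio -6.
By induction x(n) = x(0) · (-6)^n = - 12 \left(-6\right)^{n}.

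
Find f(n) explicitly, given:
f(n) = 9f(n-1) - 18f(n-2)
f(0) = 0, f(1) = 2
Characteristic equation: x² - 9x + 18 = 0, which factors as (x - (3))(x - (6)) = 0.
Roots r₁ = 3, r₂ = 6 (distinct).
General solution: f(n) = A·(3)^n + B·(6)^n.
From f(0) = 0: A + B = 0.
From f(1) = 2: 3A + 6B = 2.
Solving: A = - \frac{2}{3}, B = \frac{2}{3}.
So f(n) = - \frac{2 \cdot 3^{n}}{3} + \frac{2 \cdot 6^{n}}{3}.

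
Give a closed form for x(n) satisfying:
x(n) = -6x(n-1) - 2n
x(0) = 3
First-order linear with linear forcing.
Homogeneous solution: x_h(n) = A·(-6)^n.
Try particular x_p(n) = pn + q. Substituting:
  pn + q = -6(p(n-1) + q) - 2n.
Matching the n-coefficient: p = -6p - 2 ⇒ p = - \frac{2}{7}.
Matching constants: q = 6p - 6q ⇒ q = - \frac{12}{49}.
General: x(n) = A·(-6)^n - \frac{2 n}{7} - \frac{12}{49}.
Apply x(0) = 3: A - \frac{12}{49} = 3 ⇒ A = \frac{159}{49}.
So x(n) = \frac{159 \left(-6\right)^{n}}{49} - \frac{2 n}{7} - \frac{12}{49}.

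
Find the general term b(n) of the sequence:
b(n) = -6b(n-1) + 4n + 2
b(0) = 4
First-order linear with linear forcing.
Homogeneous solution: b_h(n) = A·(-6)^n.
Try particular b_p(n) = pn + q. Substituting:
  pn + q = -6(p(n-1) + q) + 4n + 2.
Matching the n-coefficient: p = -6p + 4 ⇒ p = \frac{4}{7}.
Matching constants: q = 6p - 6q + 2 ⇒ q = \frac{38}{49}.
General: b(n) = A·(-6)^n + \frac{4 n}{7} + \frac{38}{49}.
Apply b(0) = 4: A + \frac{38}{49} = 4 ⇒ A = \frac{158}{49}.
So b(n) = \frac{158 \left(-6\right)^{n}}{49} + \frac{4 n}{7} + \frac{38}{49}.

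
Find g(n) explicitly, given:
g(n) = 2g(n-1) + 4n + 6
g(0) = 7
First-order linear with linear forcing.
Homogeneous solution: g_h(n) = A·(2)^n.
Try particular g_p(n) = pn + q. Substituting:
  pn + q = 2(p(n-1) + q) + 4n + 6.
Matching the n-coefficient: p = 2p + 4 ⇒ p = -4.
Matching constants: q = -2p + 2q + 6 ⇒ q = -14.
General: g(n) = A·(2)^n - 4 n - 14.
Apply g(0) = 7: A - 14 = 7 ⇒ A = 21.
So g(n) = 21 \cdot 2^{n} - 4 n - 14.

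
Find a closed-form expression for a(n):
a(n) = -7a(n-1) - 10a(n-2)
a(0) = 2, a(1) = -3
Characteristic equation: x² + 7x + 10 = 0, which factors as (x - (-5))(x - (-2)) = 0.
Roots r₁ = -5, r₂ = -2 (distinct).
General solution: a(n) = A·(-5)^n + B·(-2)^n.
From a(0) = 2: A + B = 2.
From a(1) = -3: -5A - 2B = -3.
Solving: A = - \frac{1}{3}, B = \frac{7}{3}.
So a(n) = \frac{7 \left(-2\right)^{n}}{3} - \frac{\left(-5\right)^{n}}{3}.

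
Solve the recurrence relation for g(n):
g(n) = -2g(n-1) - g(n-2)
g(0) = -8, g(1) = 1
Characteristic equation: x² + 2x + 1 = 0, which is (x - (-1))².
Repeated root r = -1.
General solution: g(n) = (A + Bn)·(-1)^n.
From g(0) = -8: A = -8.
From g(1) = 1: (A + B)·(-1) = 1 ⇒ B = 7.
So g(n) = \left(7 n - 8\right) \cdot (-1)^n.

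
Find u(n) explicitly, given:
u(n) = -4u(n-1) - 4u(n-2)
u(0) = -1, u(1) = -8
Characteristic equation: x² + 4x + 4 = 0, which is (x - (-2))².
Repeated root r = -2.
General solution: u(n) = (A + Bn)·(-2)^n.
From u(0) = -1: A = -1.
From u(1) = -8: (A + B)·(-2) = -8 ⇒ B = 5.
So u(n) = \left(5 n - 1\right) \cdot (-2)^n.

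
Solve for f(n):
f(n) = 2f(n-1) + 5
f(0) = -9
First-order linear non-homogeneous.
Homogeneous solution: f_h(n) = A·(2)^n.
Try constant particular solution f_p = K: K = 2K + 5 ⇒ K = -5.
General: f(n) = A·(2)^n - 5.
Apply f(0) = -9: A - 5 = -9 ⇒ A = -4.
So f(n) = - 4 \cdot 2^{n} - 5.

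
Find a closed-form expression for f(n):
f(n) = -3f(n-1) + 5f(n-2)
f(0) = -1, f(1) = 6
Characteristic equation: x² + 3x - 5 = 0.
Discriminant Δ = (-3)² + 4·(5) = 29.
Roots r₁,₂ = (-3 ± √29)/2, so r₁ = - \frac{3}{2} + \frac{\sqrt{29}}{2}, r₂ = - \frac{\sqrt{29}}{2} - \frac{3}{2}.
General solution: f(n) = A·r₁^n + B·r₂^n.
From the initial conditions, A + B = -1 and r₁A + r₂B = 6.
Since r₁ - r₂ = √29: A = (6 - (-1)r₂)/√29 = - \frac{1}{2} + \frac{9 \sqrt{29}}{58}, and B = -1 - A = - \frac{9 \sqrt{29}}{58} - \frac{1}{2}.
So f(n) = \left(- \frac{1}{2} + \frac{9 \sqrt{29}}{58}\right)\left(- \frac{3}{2} + \frac{\sqrt{29}}{2}\right)^n + \left(- \frac{9 \sqrt{29}}{58} - \frac{1}{2}\right)\left(- \frac{\sqrt{29}}{2} - \frac{3}{2}\right)^n.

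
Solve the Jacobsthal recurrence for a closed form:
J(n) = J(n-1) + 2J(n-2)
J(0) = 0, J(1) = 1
This is the Jacobsthal sequence.
Characteristic equation: x² - x - 2 = 0; roots r₁ = 2, r₂ = -1.
General: J(n) = A·r₁^n + B·r₂^n. Solving with J(0)=0, J(1)=1 gives A = \frac{1}{3}, B = - \frac{1}{3}.
So J(n) = - \frac{\left(-1\right)^{n}}{3} + \frac{2^{n}}{3}.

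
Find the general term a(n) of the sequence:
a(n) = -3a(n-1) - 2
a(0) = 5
First-order linear non-homogeneous.
Homogeneous solution: a_h(n) = A·(-3)^n.
Try constant particular solution a_p = K: K = -3K - 2 ⇒ K = - \frac{1}{2}.
General: a(n) = A·(-3)^n - \frac{1}{2}.
Apply a(0) = 5: A - \frac{1}{2} = 5 ⇒ A = \frac{11}{2}.
So a(n) = \frac{11 \left(-3\right)^{n}}{2} - \frac{1}{2}.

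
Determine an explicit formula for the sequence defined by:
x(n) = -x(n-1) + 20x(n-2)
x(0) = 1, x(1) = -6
Characteristic equation: x² + x - 20 = 0, which factors as (x - (-5))(x - (4)) = 0.
Roots r₁ = -5, r₂ = 4 (distinct).
General solution: x(n) = A·(-5)^n + B·(4)^n.
From x(0) = 1: A + B = 1.
From x(1) = -6: -5A + 4B = -6.
Solving: A = \frac{10}{9}, B = - \frac{1}{9}.
So x(n) = \frac{10 \left(-5\right)^{n}}{9} - \frac{4^{n}}{9}.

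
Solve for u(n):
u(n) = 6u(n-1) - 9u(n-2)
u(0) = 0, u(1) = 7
Characteristic equation: x² - 6x + 9 = 0, which is (x - (3))².
Repeated root r = 3.
General solution: u(n) = (A + Bn)·(3)^n.
From u(0) = 0: A = 0.
From u(1) = 7: (A + B)·(3) = 7 ⇒ B = \frac{7}{3}.
So u(n) = \left(\frac{7 n}{3}\right) \cdot (3)^n.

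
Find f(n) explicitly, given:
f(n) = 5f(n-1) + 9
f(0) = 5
First-order linear non-homogeneous.
Homogeneous solution: f_h(n) = A·(5)^n.
Try constant particular solution f_p = K: K = 5K + 9 ⇒ K = - \frac{9}{4}.
General: f(n) = A·(5)^n - \frac{9}{4}.
Apply f(0) = 5: A - \frac{9}{4} = 5 ⇒ A = \frac{29}{4}.
So f(n) = \frac{29 \cdot 5^{n}}{4} - \frac{9}{4}.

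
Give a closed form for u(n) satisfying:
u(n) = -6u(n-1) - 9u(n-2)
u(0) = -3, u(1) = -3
Characteristic equation: x² + 6x + 9 = 0, which is (x - (-3))².
Repeated root r = -3.
General solution: u(n) = (A + Bn)·(-3)^n.
From u(0) = -3: A = -3.
From u(1) = -3: (A + B)·(-3) = -3 ⇒ B = 4.
So u(n) = \left(4 n - 3\right) \cdot (-3)^n.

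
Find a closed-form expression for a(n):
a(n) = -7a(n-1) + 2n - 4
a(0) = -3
First-order linear with linear forcing.
Homogeneous solution: a_h(n) = A·(-7)^n.
Try particular a_p(n) = pn + q. Substituting:
  pn + q = -7(p(n-1) + q) + 2n - 4.
Matching the n-coefficient: p = -7p + 2 ⇒ p = \frac{1}{4}.
Matching constants: q = 7p - 7q - 4 ⇒ q = - \frac{9}{32}.
General: a(n) = A·(-7)^n + \frac{n}{4} - \frac{9}{32}.
Apply a(0) = -3: A - \frac{9}{32} = -3 ⇒ A = - \frac{87}{32}.
So a(n) = - \frac{87 \left(-7\right)^{n}}{32} + \frac{n}{4} - \frac{9}{32}.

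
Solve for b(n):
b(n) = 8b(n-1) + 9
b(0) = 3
First-order linear non-homogeneous.
Homogeneous solution: b_h(n) = A·(8)^n.
Try constant particular solution b_p = K: K = 8K + 9 ⇒ K = - \frac{9}{7}.
General: b(n) = A·(8)^n - \frac{9}{7}.
Apply b(0) = 3: A - \frac{9}{7} = 3 ⇒ A = \frac{30}{7}.
So b(n) = \frac{30 \cdot 8^{n}}{7} - \frac{9}{7}.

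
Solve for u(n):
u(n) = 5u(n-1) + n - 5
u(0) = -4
First-order linear with linear forcing.
Homogeneous solution: u_h(n) = A·(5)^n.
Try particular u_p(n) = pn + q. Substituting:
  pn + q = 5(p(n-1) + q) + n - 5.
Matching the n-coefficient: p = 5p + 1 ⇒ p = - \frac{1}{4}.
Matching constants: q = -5p + 5q - 5 ⇒ q = \frac{15}{16}.
General: u(n) = A·(5)^n - \frac{n}{4} + \frac{15}{16}.
Apply u(0) = -4: A + \frac{15}{16} = -4 ⇒ A = - \frac{79}{16}.
So u(n) = - \frac{79 \cdot 5^{n}}{16} - \frac{n}{4} + \frac{15}{16}.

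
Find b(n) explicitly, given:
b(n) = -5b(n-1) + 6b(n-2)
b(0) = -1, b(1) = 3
Characteristic equation: x² + 5x - 6 = 0, which factors as (x - (-6))(x - (1)) = 0.
Roots r₁ = -6, r₂ = 1 (distinct).
General solution: b(n) = A·(-6)^n + B·(1)^n.
From b(0) = -1: A + B = -1.
From b(1) = 3: -6A + B = 3.
Solving: A = - \frac{4}{7}, B = - \frac{3}{7}.
So b(n) = - \frac{4 \left(-6\right)^{n}}{7} - \frac{3}{7}.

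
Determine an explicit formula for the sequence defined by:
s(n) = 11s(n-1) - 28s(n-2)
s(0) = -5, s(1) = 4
Characteristic equation: x² - 11x + 28 = 0, which factors as (x - (7))(x - (4)) = 0.
Roots r₁ = 7, r₂ = 4 (distinct).
General solution: s(n) = A·(7)^n + B·(4)^n.
From s(0) = -5: A + B = -5.
From s(1) = 4: 7A + 4B = 4.
Solving: A = 8, B = -13.
So s(n) = - 13 \cdot 4^{n} + 8 \cdot 7^{n}.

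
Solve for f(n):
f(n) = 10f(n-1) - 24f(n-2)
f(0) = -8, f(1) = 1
Characteristic equation: x² - 10x + 24 = 0, which factors as (x - (4))(x - (6)) = 0.
Roots r₁ = 4, r₂ = 6 (distinct).
General solution: f(n) = A·(4)^n + B·(6)^n.
From f(0) = -8: A + B = -8.
From f(1) = 1: 4A + 6B = 1.
Solving: A = - \frac{49}{2}, B = \frac{33}{2}.
So f(n) = - \frac{49 \cdot 4^{n}}{2} + \frac{33 \cdot 6^{n}}{2}.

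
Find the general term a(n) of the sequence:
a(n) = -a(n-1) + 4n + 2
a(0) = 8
First-order linear with linear forcing.
Homogeneous solution: a_h(n) = A·(-1)^n.
Try particular a_p(n) = pn + q. Substituting:
  pn + q = -(p(n-1) + q) + 4n + 2.
Matching the n-coefficient: p = -p + 4 ⇒ p = 2.
Matching constants: q = p - q + 2 ⇒ q = 2.
General: a(n) = A·(-1)^n + 2 n + 2.
Apply a(0) = 8: A + 2 = 8 ⇒ A = 6.
So a(n) = 6 \left(-1\right)^{n} + 2 n + 2.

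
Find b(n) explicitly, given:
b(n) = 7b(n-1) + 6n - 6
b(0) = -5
First-order linear with linear forcing.
Homogeneous solution: b_h(n) = A·(7)^n.
Try particular b_p(n) = pn + q. Substituting:
  pn + q = 7(p(n-1) + q) + 6n - 6.
Matching the n-coefficient: p = 7p + 6 ⇒ p = -1.
Matching constants: q = -7p + 7q - 6 ⇒ q = - \frac{1}{6}.
General: b(n) = A·(7)^n - n - \frac{1}{6}.
Apply b(0) = -5: A - \frac{1}{6} = -5 ⇒ A = - \frac{29}{6}.
So b(n) = - \frac{29 \cdot 7^{n}}{6} - n - \frac{1}{6}.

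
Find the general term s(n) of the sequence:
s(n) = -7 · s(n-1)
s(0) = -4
Pure geometric recurrence with ratio -7.
By induction s(n) = s(0) · (-7)^n = - 4 \left(-7\right)^{n}.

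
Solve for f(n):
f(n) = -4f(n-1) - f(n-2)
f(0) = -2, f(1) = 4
Characteristic equation: x² + 4x + 1 = 0.
Discriminant Δ = (-4)² + 4·(-1) = 12.
Roots r₁,₂ = (-4 ± √12)/2, so r₁ = -2 + \sqrt{3}, r₂ = -2 - \sqrt{3}.
General solution: f(n) = A·r₁^n + B·r₂^n.
From the initial conditions, A + B = -2 and r₁A + r₂B = 4.
Since r₁ - r₂ = √12: A = (4 - (-2)r₂)/√12 = -1, and B = -2 - A = -1.
So f(n) = \left(-1\right)\left(-2 + \sqrt{3}\right)^n + \left(-1\right)\left(-2 - \sqrt{3}\right)^n.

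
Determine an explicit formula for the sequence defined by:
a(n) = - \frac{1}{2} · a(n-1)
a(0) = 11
Pure geometric recurrence with ratio - \frac{1}{2}.
By induction a(n) = a(0) · (- \frac{1}{2})^n = 11 \left(- \frac{1}{2}\right)^{n}.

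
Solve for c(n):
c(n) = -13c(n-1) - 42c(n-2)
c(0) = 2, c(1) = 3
Characteristic equation: x² + 13x + 42 = 0, which factors as (x - (-7))(x - (-6)) = 0.
Roots r₁ = -7, r₂ = -6 (distinct).
General solution: c(n) = A·(-7)^n + B·(-6)^n.
From c(0) = 2: A + B = 2.
From c(1) = 3: -7A - 6B = 3.
Solving: A = -15, B = 17.
So c(n) = 17 \left(-6\right)^{n} - 15 \left(-7\right)^{n}.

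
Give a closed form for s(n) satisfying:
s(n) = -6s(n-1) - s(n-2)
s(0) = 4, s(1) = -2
Characteristic equation: x² + 6x + 1 = 0.
Discriminant Δ = (-6)² + 4·(-1) = 32.
Roots r₁,₂ = (-6 ± √32)/2, so r₁ = -3 + 2 \sqrt{2}, r₂ = -3 - 2 \sqrt{2}.
General solution: s(n) = A·r₁^n + B·r₂^n.
From the initial conditions, A + B = 4 and r₁A + r₂B = -2.
Since r₁ - r₂ = √32: A = (-2 - (4)r₂)/√32 = \frac{5 \sqrt{2}}{4} + 2, and B = 4 - A = 2 - \frac{5 \sqrt{2}}{4}.
So s(n) = \left(\frac{5 \sqrt{2}}{4} + 2\right)\left(-3 + 2 \sqrt{2}\right)^n + \left(2 - \frac{5 \sqrt{2}}{4}\right)\left(-3 - 2 \sqrt{2}\right)^n.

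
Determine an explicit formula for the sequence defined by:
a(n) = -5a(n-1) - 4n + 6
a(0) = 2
First-order linear with linear forcing.
Homogeneous solution: a_h(n) = A·(-5)^n.
Try particular a_p(n) = pn + q. Substituting:
  pn + q = -5(p(n-1) + q) - 4n + 6.
Matching the n-coefficient: p = -5p - 4 ⇒ p = - \frac{2}{3}.
Matching constants: q = 5p - 5q + 6 ⇒ q = \frac{4}{9}.
General: a(n) = A·(-5)^n - \frac{2 n}{3} + \frac{4}{9}.
Apply a(0) = 2: A + \frac{4}{9} = 2 ⇒ A = \frac{14}{9}.
So a(n) = \frac{14 \left(-5\right)^{n}}{9} - \frac{2 n}{3} + \frac{4}{9}.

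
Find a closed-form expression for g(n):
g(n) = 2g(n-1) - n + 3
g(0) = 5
First-order linear with linear forcing.
Homogeneous solution: g_h(n) = A·(2)^n.
Try particular g_p(n) = pn + q. Substituting:
  pn + q = 2(p(n-1) + q) - n + 3.
Matching the n-coefficient: p = 2p - 1 ⇒ p = 1.
Matching constants: q = -2p + 2q + 3 ⇒ q = -1.
General: g(n) = A·(2)^n + n - 1.
Apply g(0) = 5: A - 1 = 5 ⇒ A = 6.
So g(n) = 6 \cdot 2^{n} + n - 1.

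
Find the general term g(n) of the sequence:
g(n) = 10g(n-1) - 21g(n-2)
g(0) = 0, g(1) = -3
Characteristic equation: x² - 10x + 21 = 0, which factors as (x - (7))(x - (3)) = 0.
Roots r₁ = 7, r₂ = 3 (distinct).
General solution: g(n) = A·(7)^n + B·(3)^n.
From g(0) = 0: A + B = 0.
From g(1) = -3: 7A + 3B = -3.
Solving: A = - \frac{3}{4}, B = \frac{3}{4}.
So g(n) = \frac{3 \cdot 3^{n}}{4} - \frac{3 \cdot 7^{n}}{4}.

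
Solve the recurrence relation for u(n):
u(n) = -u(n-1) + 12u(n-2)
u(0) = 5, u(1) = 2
Characteristic equation: x² + x - 12 = 0, which factors as (x - (-4))(x - (3)) = 0.
Roots r₁ = -4, r₂ = 3 (distinct).
General solution: u(n) = A·(-4)^n + B·(3)^n.
From u(0) = 5: A + B = 5.
From u(1) = 2: -4A + 3B = 2.
Solving: A = \frac{13}{7}, B = \frac{22}{7}.
So u(n) = \frac{13 \left(-4\right)^{n}}{7} + \frac{22 \cdot 3^{n}}{7}.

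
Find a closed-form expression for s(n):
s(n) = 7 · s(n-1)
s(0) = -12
Pure geometric recurrence with ratio 7.
By induction s(n) = s(0) · (7)^n = - 12 \cdot 7^{n}.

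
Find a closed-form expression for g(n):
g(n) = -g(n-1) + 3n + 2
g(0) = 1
First-order linear with linear forcing.
Homogeneous solution: g_h(n) = A·(-1)^n.
Try particular g_p(n) = pn + q. Substituting:
  pn + q = -(p(n-1) + q) + 3n + 2.
Matching the n-coefficient: p = -p + 3 ⇒ p = \frac{3}{2}.
Matching constants: q = p - q + 2 ⇒ q = \frac{7}{4}.
General: g(n) = A·(-1)^n + \frac{3 n}{2} + \frac{7}{4}.
Apply g(0) = 1: A + \frac{7}{4} = 1 ⇒ A = - \frac{3}{4}.
So g(n) = - \frac{3 \left(-1\right)^{n}}{4} + \frac{3 n}{2} + \frac{7}{4}.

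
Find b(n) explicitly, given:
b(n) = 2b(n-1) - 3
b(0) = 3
First-order linear non-homogeneous.
Homogeneous solution: b_h(n) = A·(2)^n.
Try constant particular solution b_p = K: K = 2K - 3 ⇒ K = 3.
General: b(n) = A·(2)^n + 3.
Apply b(0) = 3: A + 3 = 3 ⇒ A = 0.
So b(n) = 3.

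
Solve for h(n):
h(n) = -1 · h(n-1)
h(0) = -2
Pure geometric recurrence with ratio -1.
By induction h(n) = h(0) · (-1)^n = - 2 \left(-1\right)^{n}.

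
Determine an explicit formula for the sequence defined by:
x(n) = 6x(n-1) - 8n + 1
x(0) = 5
First-order linear with linear forcing.
Homogeneous solution: x_h(n) = A·(6)^n.
Try particular x_p(n) = pn + q. Substituting:
  pn + q = 6(p(n-1) + q) - 8n + 1.
Matching the n-coefficient: p = 6p - 8 ⇒ p = \frac{8}{5}.
Matching constants: q = -6p + 6q + 1 ⇒ q = \frac{43}{25}.
General: x(n) = A·(6)^n + \frac{8 n}{5} + \frac{43}{25}.
Apply x(0) = 5: A + \frac{43}{25} = 5 ⇒ A = \frac{82}{25}.
So x(n) = \frac{82 \cdot 6^{n}}{25} + \frac{8 n}{5} + \frac{43}{25}.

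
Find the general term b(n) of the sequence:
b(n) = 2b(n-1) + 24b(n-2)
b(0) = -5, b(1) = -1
Characteristic equation: x² - 2x - 24 = 0, which factors as (x - (-4))(x - (6)) = 0.
Roots r₁ = -4, r₂ = 6 (distinct).
General solution: b(n) = A·(-4)^n + B·(6)^n.
From b(0) = -5: A + B = -5.
From b(1) = -1: -4A + 6B = -1.
Solving: A = - \frac{29}{10}, B = - \frac{21}{10}.
So b(n) = - \frac{29 \left(-4\right)^{n}}{10} - \frac{21 \cdot 6^{n}}{10}.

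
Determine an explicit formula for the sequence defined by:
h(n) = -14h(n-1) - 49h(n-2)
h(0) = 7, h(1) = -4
Characteristic equation: x² + 14x + 49 = 0, which is (x - (-7))².
Repeated root r = -7.
General solution: h(n) = (A + Bn)·(-7)^n.
From h(0) = 7: A = 7.
From h(1) = -4: (A + B)·(-7) = -4 ⇒ B = - \frac{45}{7}.
So h(n) = \left(7 - \frac{45 n}{7}\right) \cdot (-7)^n.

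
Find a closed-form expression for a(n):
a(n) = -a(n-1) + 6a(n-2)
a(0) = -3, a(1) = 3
Characteristic equation: x² + x - 6 = 0, which factors as (x - (-3))(x - (2)) = 0.
Roots r₁ = -3, r₂ = 2 (distinct).
General solution: a(n) = A·(-3)^n + B·(2)^n.
From a(0) = -3: A + B = -3.
From a(1) = 3: -3A + 2B = 3.
Solving: A = - \frac{9}{5}, B = - \frac{6}{5}.
So a(n) = - \frac{9 \left(-3\right)^{n}}{5} - \frac{6 \cdot 2^{n}}{5}.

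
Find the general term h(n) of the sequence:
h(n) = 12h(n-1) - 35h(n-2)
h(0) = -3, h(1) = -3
Characteristic equation: x² - 12x + 35 = 0, which factors as (x - (7))(x - (5)) = 0.
Roots r₁ = 7, r₂ = 5 (distinct).
General solution: h(n) = A·(7)^n + B·(5)^n.
From h(0) = -3: A + B = -3.
From h(1) = -3: 7A + 5B = -3.
Solving: A = 6, B = -9.
So h(n) = - 9 \cdot 5^{n} + 6 \cdot 7^{n}.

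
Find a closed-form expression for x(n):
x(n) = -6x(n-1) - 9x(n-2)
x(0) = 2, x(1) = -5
Characteristic equation: x² + 6x + 9 = 0, which is (x - (-3))².
Repeated root r = -3.
General solution: x(n) = (A + Bn)·(-3)^n.
From x(0) = 2: A = 2.
From x(1) = -5: (A + B)·(-3) = -5 ⇒ B = - \frac{1}{3}.
So x(n) = \left(2 - \frac{n}{3}\right) \cdot (-3)^n.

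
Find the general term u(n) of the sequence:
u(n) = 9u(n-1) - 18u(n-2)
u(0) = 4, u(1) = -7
Characteristic equation: x² - 9x + 18 = 0, which factors as (x - (3))(x - (6)) = 0.
Roots r₁ = 3, r₂ = 6 (distinct).
General solution: u(n) = A·(3)^n + B·(6)^n.
From u(0) = 4: A + B = 4.
From u(1) = -7: 3A + 6B = -7.
Solving: A = \frac{31}{3}, B = - \frac{19}{3}.
So u(n) = \frac{31 \cdot 3^{n}}{3} - \frac{19 \cdot 6^{n}}{3}.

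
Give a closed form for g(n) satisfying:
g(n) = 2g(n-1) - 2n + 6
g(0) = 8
First-order linear with linear forcing.
Homogeneous solution: g_h(n) = A·(2)^n.
Try particular g_p(n) = pn + q. Substituting:
  pn + q = 2(p(n-1) + q) - 2n + 6.
Matching the n-coefficient: p = 2p - 2 ⇒ p = 2.
Matching constants: q = -2p + 2q + 6 ⇒ q = -2.
General: g(n) = A·(2)^n + 2 n - 2.
Apply g(0) = 8: A - 2 = 8 ⇒ A = 10.
So g(n) = 10 \cdot 2^{n} + 2 n - 2.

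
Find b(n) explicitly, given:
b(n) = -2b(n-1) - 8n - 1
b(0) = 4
First-order linear with linear forcing.
Homogeneous solution: b_h(n) = A·(-2)^n.
Try particular b_p(n) = pn + q. Substituting:
  pn + q = -2(p(n-1) + q) - 8n - 1.
Matching the n-coefficient: p = -2p - 8 ⇒ p = - \frac{8}{3}.
Matching constants: q = 2p - 2q - 1 ⇒ q = - \frac{19}{9}.
General: b(n) = A·(-2)^n - \frac{8 n}{3} - \frac{19}{9}.
Apply b(0) = 4: A - \frac{19}{9} = 4 ⇒ A = \frac{55}{9}.
So b(n) = \frac{55 \left(-2\right)^{n}}{9} - \frac{8 n}{3} - \frac{19}{9}.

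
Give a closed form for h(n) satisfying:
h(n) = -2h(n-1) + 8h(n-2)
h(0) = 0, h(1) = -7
Characteristic equation: x² + 2x - 8 = 0, which factors as (x - (-4))(x - (2)) = 0.
Roots r₁ = -4, r₂ = 2 (distinct).
General solution: h(n) = A·(-4)^n + B·(2)^n.
From h(0) = 0: A + B = 0.
From h(1) = -7: -4A + 2B = -7.
Solving: A = \frac{7}{6}, B = - \frac{7}{6}.
So h(n) = \frac{7 \left(-4\right)^{n}}{6} - \frac{7 \cdot 2^{n}}{6}.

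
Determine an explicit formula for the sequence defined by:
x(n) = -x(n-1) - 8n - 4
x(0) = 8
First-order linear with linear forcing.
Homogeneous solution: x_h(n) = A·(-1)^n.
Try particular x_p(n) = pn + q. Substituting:
  pn + q = -(p(n-1) + q) - 8n - 4.
Matching the n-coefficient: p = -p - 8 ⇒ p = -4.
Matching constants: q = p - q - 4 ⇒ q = -4.
General: x(n) = A·(-1)^n - 4 n - 4.
Apply x(0) = 8: A - 4 = 8 ⇒ A = 12.
So x(n) = 12 \left(-1\right)^{n} - 4 n - 4.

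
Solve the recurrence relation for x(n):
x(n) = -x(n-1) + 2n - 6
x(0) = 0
First-order linear with linear forcing.
Homogeneous solution: x_h(n) = A·(-1)^n.
Try particular x_p(n) = pn + q. Substituting:
  pn + q = -(p(n-1) + q) + 2n - 6.
Matching the n-coefficient: p = -p + 2 ⇒ p = 1.
Matching constants: q = p - q - 6 ⇒ q = - \frac{5}{2}.
General: x(n) = A·(-1)^n + n - \frac{5}{2}.
Apply x(0) = 0: A - \frac{5}{2} = 0 ⇒ A = \frac{5}{2}.
So x(n) = \frac{5 \left(-1\right)^{n}}{2} + n - \frac{5}{2}.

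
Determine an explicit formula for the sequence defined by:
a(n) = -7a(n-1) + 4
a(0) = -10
First-order linear non-homogeneous.
Homogeneous solution: a_h(n) = A·(-7)^n.
Try constant particular solution a_p = K: K = -7K + 4 ⇒ K = \frac{1}{2}.
General: a(n) = A·(-7)^n + \frac{1}{2}.
Apply a(0) = -10: A + \frac{1}{2} = -10 ⇒ A = - \frac{21}{2}.
So a(n) = \frac{1}{2} - \frac{21 \left(-7\right)^{n}}{2}.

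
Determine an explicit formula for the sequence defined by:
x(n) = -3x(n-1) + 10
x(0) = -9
First-order linear non-homogeneous.
Homogeneous solution: x_h(n) = A·(-3)^n.
Try constant particular solution x_p = K: K = -3K + 10 ⇒ K = \frac{5}{2}.
General: x(n) = A·(-3)^n + \frac{5}{2}.
Apply x(0) = -9: A + \frac{5}{2} = -9 ⇒ A = - \frac{23}{2}.
So x(n) = \frac{5}{2} - \frac{23 \left(-3\right)^{n}}{2}.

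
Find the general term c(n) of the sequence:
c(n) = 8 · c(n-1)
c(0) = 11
Pure geometric recurrence with ratio 8.
By induction c(n) = c(0) · (8)^n = 11 \cdot 8^{n}.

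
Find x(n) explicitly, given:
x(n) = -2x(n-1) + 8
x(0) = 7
First-order linear non-homogeneous.
Homogeneous solution: x_h(n) = A·(-2)^n.
Try constant particular solution x_p = K: K = -2K + 8 ⇒ K = \frac{8}{3}.
General: x(n) = A·(-2)^n + \frac{8}{3}.
Apply x(0) = 7: A + \frac{8}{3} = 7 ⇒ A = \frac{13}{3}.
So x(n) = \frac{13 \left(-2\right)^{n}}{3} + \frac{8}{3}.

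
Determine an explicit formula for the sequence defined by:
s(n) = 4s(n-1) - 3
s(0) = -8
First-order linear non-homogeneous.
Homogeneous solution: s_h(n) = A·(4)^n.
Try constant particular solution s_p = K: K = 4K - 3 ⇒ K = 1.
General: s(n) = A·(4)^n + 1.
Apply s(0) = -8: A + 1 = -8 ⇒ A = -9.
So s(n) = 1 - 9 \cdot 4^{n}.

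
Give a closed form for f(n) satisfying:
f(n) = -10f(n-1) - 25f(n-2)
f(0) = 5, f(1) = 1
Characteristic equation: x² + 10x + 25 = 0, which is (x - (-5))².
Repeated root r = -5.
General solution: f(n) = (A + Bn)·(-5)^n.
From f(0) = 5: A = 5.
From f(1) = 1: (A + B)·(-5) = 1 ⇒ B = - \frac{26}{5}.
So f(n) = \left(5 - \frac{26 n}{5}\right) \cdot (-5)^n.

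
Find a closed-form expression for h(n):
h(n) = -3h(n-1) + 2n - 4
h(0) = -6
First-order linear with linear forcing.
Homogeneous solution: h_h(n) = A·(-3)^n.
Try particular h_p(n) = pn + q. Substituting:
  pn + q = -3(p(n-1) + q) + 2n - 4.
Matching the n-coefficient: p = -3p + 2 ⇒ p = \frac{1}{2}.
Matching constants: q = 3p - 3q - 4 ⇒ q = - \frac{5}{8}.
General: h(n) = A·(-3)^n + \frac{n}{2} - \frac{5}{8}.
Apply h(0) = -6: A - \frac{5}{8} = -6 ⇒ A = - \frac{43}{8}.
So h(n) = - \frac{43 \left(-3\right)^{n}}{8} + \frac{n}{2} - \frac{5}{8}.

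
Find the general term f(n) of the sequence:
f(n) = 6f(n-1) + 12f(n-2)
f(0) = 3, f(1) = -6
Characteristic equation: x² - 6x - 12 = 0.
Discriminant Δ = (6)² + 4·(12) = 84.
Roots r₁,₂ = (6 ± √84)/2, so r₁ = 3 + \sqrt{21}, r₂ = 3 - \sqrt{21}.
General solution: f(n) = A·r₁^n + B·r₂^n.
From the initial conditions, A + B = 3 and r₁A + r₂B = -6.
Since r₁ - r₂ = √84: A = (-6 - (3)r₂)/√84 = \frac{3}{2} - \frac{5 \sqrt{21}}{14}, and B = 3 - A = \frac{3}{2} + \frac{5 \sqrt{21}}{14}.
So f(n) = \left(\frac{3}{2} - \frac{5 \sqrt{21}}{14}\right)\left(3 + \sqrt{21}\right)^n + \left(\frac{3}{2} + \frac{5 \sqrt{21}}{14}\right)\left(3 - \sqrt{21}\right)^n.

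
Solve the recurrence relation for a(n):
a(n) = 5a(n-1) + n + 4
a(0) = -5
First-order linear with linear forcing.
Homogeneous solution: a_h(n) = A·(5)^n.
Try particular a_p(n) = pn + q. Substituting:
  pn + q = 5(p(n-1) + q) + n + 4.
Matching the n-coefficient: p = 5p + 1 ⇒ p = - \frac{1}{4}.
Matching constants: q = -5p + 5q + 4 ⇒ q = - \frac{21}{16}.
General: a(n) = A·(5)^n - \frac{n}{4} - \frac{21}{16}.
Apply a(0) = -5: A - \frac{21}{16} = -5 ⇒ A = - \frac{59}{16}.
So a(n) = - \frac{59 \cdot 5^{n}}{16} - \frac{n}{4} - \frac{21}{16}.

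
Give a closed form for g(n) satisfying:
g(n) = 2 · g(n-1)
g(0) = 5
Pure geometric recurrence with ratio 2.
By induction g(n) = g(0) · (2)^n = 5 \cdot 2^{n}.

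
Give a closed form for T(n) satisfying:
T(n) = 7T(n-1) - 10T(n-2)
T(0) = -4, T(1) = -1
Characteristic equation: x² - 7x + 10 = 0, which factors as (x - (2))(x - (5)) = 0.
Roots r₁ = 2, r₂ = 5 (distinct).
General solution: T(n) = A·(2)^n + B·(5)^n.
From T(0) = -4: A + B = -4.
From T(1) = -1: 2A + 5B = -1.
Solving: A = - \frac{19}{3}, B = \frac{7}{3}.
So T(n) = - \frac{19 \cdot 2^{n}}{3} + \frac{7 \cdot 5^{n}}{3}.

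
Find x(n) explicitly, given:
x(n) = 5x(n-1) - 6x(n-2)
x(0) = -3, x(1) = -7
Characteristic equation: x² - 5x + 6 = 0, which factors as (x - (3))(x - (2)) = 0.
Roots r₁ = 3, r₂ = 2 (distinct).
General solution: x(n) = A·(3)^n + B·(2)^n.
From x(0) = -3: A + B = -3.
From x(1) = -7: 3A + 2B = -7.
Solving: A = -1, B = -2.
So x(n) = - 2 \cdot 2^{n} - 3^{n}.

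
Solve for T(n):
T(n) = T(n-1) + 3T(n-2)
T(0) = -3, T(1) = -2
Characteristic equation: x² - x - 3 = 0.
Discriminant Δ = (1)² + 4·(3) = 13.
Roots r₁,₂ = (1 ± √13)/2, so r₁ = \frac{1}{2} + \frac{\sqrt{13}}{2}, r₂ = \frac{1}{2} - \frac{\sqrt{13}}{2}.
General solution: T(n) = A·r₁^n + B·r₂^n.
From the initial conditions, A + B = -3 and r₁A + r₂B = -2.
Since r₁ - r₂ = √13: A = (-2 - (-3)r₂)/√13 = - \frac{3}{2} - \frac{\sqrt{13}}{26}, and B = -3 - A = - \frac{3}{2} + \frac{\sqrt{13}}{26}.
So T(n) = \left(- \frac{3}{2} - \frac{\sqrt{13}}{26}\right)\left(\frac{1}{2} + \frac{\sqrt{13}}{2}\right)^n + \left(- \frac{3}{2} + \frac{\sqrt{13}}{26}\right)\left(\frac{1}{2} - \frac{\sqrt{13}}{2}\right)^n.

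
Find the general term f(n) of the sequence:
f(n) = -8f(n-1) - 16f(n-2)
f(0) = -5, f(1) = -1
Characteristic equation: x² + 8x + 16 = 0, which is (x - (-4))².
Repeated root r = -4.
General solution: f(n) = (A + Bn)·(-4)^n.
From f(0) = -5: A = -5.
From f(1) = -1: (A + B)·(-4) = -1 ⇒ B = \frac{21}{4}.
So f(n) = \left(\frac{21 n}{4} - 5\right) \cdot (-4)^n.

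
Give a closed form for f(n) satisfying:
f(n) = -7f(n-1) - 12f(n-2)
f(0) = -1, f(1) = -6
Characteristic equation: x² + 7x + 12 = 0, which factors as (x - (-4))(x - (-3)) = 0.
Roots r₁ = -4, r₂ = -3 (distinct).
General solution: f(n) = A·(-4)^n + B·(-3)^n.
From f(0) = -1: A + B = -1.
From f(1) = -6: -4A - 3B = -6.
Solving: A = 9, B = -10.
So f(n) = - 10 \left(-3\right)^{n} + 9 \left(-4\right)^{n}.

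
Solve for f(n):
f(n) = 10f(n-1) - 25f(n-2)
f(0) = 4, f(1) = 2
Characteristic equation: x² - 10x + 25 = 0, which is (x - (5))².
Repeated root r = 5.
General solution: f(n) = (A + Bn)·(5)^n.
From f(0) = 4: A = 4.
From f(1) = 2: (A + B)·(5) = 2 ⇒ B = - \frac{18}{5}.
So f(n) = \left(4 - \frac{18 n}{5}\right) \cdot (5)^n.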